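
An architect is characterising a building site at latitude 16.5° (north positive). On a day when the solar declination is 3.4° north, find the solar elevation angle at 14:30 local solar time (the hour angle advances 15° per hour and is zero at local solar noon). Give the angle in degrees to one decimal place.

Hour angle H = 15° × (14.5 − 12) = 37.50°.
cos θ_z = sin(16.5°) sin(3.4°) + cos(16.5°) cos(3.4°) cos(37.50°) = 0.0168 + 0.7593 = 0.7761.
θ_z = arccos(0.7761) = 39.10°, so the elevation is 90° − 39.10° = 50.90°.

50.9°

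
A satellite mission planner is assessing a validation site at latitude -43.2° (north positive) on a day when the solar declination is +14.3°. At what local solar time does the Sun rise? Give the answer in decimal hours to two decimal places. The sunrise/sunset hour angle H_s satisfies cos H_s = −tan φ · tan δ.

cos H_s = −tan(-43.2°) · tan(14.3°) = 0.2394, so H_s = arccos(0.2394) = 76.15°.
Sunrise is at 12 − H_s/15 = 12 − 5.077 = 6.923 h local solar time.

6.92 h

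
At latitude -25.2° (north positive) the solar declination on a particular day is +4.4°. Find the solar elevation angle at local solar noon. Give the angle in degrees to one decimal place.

At local solar noon the hour angle is zero, so the elevation is 90° − |φ − δ| = 90° − |-25.2° − (4.4°)| = 90° − 29.6° = 60.4°.

60.4°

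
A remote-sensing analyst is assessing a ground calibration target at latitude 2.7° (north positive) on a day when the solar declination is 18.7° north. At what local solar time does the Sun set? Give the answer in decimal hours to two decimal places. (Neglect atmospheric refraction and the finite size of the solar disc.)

cos H_s = −tan(2.7°) · tan(18.7°) = -0.0160, so H_s = arccos(-0.0160) = 90.92°.
Sunset is at 12 + H_s/15 = 12 + 6.061 = 18.061 h local solar time.

18.06 h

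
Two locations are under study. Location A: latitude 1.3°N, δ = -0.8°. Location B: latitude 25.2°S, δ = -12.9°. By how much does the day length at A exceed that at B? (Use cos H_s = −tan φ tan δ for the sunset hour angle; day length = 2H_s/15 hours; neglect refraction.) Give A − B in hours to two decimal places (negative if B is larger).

-0.83 h

A: H_s = arccos(−tan 1.3° · tan -0.8°) = 89.98°, so 2H_s/15 = 11.9973 h.
B: H_s = arccos(−tan -25.2° · tan -12.9°) = 96.19°, so 2H_s/15 = 12.8253 h.
A − B = 11.9973 − 12.8253 = -0.8280 h.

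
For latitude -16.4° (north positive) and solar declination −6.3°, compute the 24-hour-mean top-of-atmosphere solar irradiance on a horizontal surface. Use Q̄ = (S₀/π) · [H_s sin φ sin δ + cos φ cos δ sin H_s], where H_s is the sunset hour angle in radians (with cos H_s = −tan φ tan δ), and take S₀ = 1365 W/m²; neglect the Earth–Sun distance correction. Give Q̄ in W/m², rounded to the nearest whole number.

436 W/m²

cos H_s = −tan(-16.4°) · tan(-6.3°) = -0.0325, so H_s = arccos(-0.0325) = 91.86°. In radians, H_s = 1.6033.
H_s sin φ sin δ = 1.6033 × -0.2823 × -0.1097 = 0.0497.
cos φ cos δ sin H_s = 0.9593 × 0.9940 × 0.9995 = 0.9531.
Q̄ = (1365/π) × (0.0497 + 0.9531) = 434.49 × 1.0028 = 435.71 W/m².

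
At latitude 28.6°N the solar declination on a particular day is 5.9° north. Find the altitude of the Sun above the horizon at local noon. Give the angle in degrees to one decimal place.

At local solar noon the hour angle is zero, so the elevation is 90° − |φ − δ| = 90° − |28.6° − (5.9°)| = 90° − 22.7° = 67.3°.

67.3°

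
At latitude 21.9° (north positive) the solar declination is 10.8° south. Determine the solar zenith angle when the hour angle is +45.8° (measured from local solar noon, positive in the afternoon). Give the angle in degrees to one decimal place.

55.6°

cos θ_z = sin(21.9°) sin(-10.8°) + cos(21.9°) cos(-10.8°) cos(45.80°) = -0.0699 + 0.6354 = 0.5655.
θ_z = arccos(0.5655) = 55.56°.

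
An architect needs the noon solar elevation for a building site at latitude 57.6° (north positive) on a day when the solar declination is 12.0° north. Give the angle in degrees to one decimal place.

44.4°

At local solar noon the hour angle is zero, so the elevation is 90° − |φ − δ| = 90° − |57.6° − (12.0°)| = 90° − 45.6° = 44.4°.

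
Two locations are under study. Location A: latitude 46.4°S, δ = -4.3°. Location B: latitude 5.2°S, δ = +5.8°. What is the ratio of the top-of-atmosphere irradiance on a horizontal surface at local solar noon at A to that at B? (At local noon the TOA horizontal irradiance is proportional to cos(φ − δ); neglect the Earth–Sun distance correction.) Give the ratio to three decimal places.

0.756

A: cos θ_z = cos(-46.4° − (-4.3°)) = 0.7420.
B: cos θ_z = cos(-5.2° − (5.8°)) = 0.9816.
Ratio A/B = 0.7420 / 0.9816 = 0.7559.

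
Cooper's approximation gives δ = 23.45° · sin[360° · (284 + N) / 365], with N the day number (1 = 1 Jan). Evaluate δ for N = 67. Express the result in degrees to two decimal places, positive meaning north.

360 × (284 + 67) / 365 = 346.192°; sin(346.192°) = -0.2387.
δ = 23.45 × -0.2387 = -5.598° ≈ -5.60°.

-5.60°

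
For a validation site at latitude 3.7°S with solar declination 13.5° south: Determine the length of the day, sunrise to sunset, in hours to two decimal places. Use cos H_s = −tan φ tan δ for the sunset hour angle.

12.12 hours

cos H_s = −tan(-3.7°) · tan(-13.5°) = -0.0155, so H_s = arccos(-0.0155) = 90.89°.
Day length = 2 H_s / 15° h⁻¹ = 181.78° / 15 = 12.119 h.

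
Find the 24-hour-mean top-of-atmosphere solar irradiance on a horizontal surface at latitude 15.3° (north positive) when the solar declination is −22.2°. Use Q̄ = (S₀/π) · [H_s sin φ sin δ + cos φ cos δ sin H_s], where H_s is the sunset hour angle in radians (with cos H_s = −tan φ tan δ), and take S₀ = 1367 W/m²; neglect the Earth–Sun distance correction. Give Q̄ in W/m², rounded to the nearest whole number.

−tan φ tan δ = −(0.2736)(-0.4081) = 0.1117; H_s = arccos(0.1117) = 83.59°. In radians, H_s = 1.4589.
H_s sin φ sin δ = 1.4589 × 0.2639 × -0.3778 = -0.1455.
cos φ cos δ sin H_s = 0.9646 × 0.9259 × 0.9937 = 0.8875.
Q̄ = (1367/π) × (-0.1455 + 0.8875) = 435.13 × 0.7420 = 322.87 W/m².

323 W/m²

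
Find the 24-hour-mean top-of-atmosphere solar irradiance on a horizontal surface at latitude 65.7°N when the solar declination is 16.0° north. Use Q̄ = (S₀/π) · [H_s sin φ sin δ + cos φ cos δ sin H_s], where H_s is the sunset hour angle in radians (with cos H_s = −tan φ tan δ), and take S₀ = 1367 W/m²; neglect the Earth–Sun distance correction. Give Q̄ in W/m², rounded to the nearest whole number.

380 W/m²

The sunset hour angle satisfies cos H_s = −tan φ tan δ = -0.6351, giving H_s = 129.43°. In radians, H_s = 2.2590.
H_s sin φ sin δ = 2.2590 × 0.9114 × 0.2756 = 0.5674.
cos φ cos δ sin H_s = 0.4115 × 0.9613 × 0.7724 = 0.3055.
Q̄ = (1367/π) × (0.5674 + 0.3055) = 435.13 × 0.8729 = 379.82 W/m².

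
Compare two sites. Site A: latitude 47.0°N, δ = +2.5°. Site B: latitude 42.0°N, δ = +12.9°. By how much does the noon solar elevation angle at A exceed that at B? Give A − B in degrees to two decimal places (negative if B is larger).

A: 90° − |47.0 − (2.5)| = 45.50°.
B: 90° − |42.0 − (12.9)| = 60.90°.
A − B = 45.50 − 60.90 = -15.40°.

-15.40°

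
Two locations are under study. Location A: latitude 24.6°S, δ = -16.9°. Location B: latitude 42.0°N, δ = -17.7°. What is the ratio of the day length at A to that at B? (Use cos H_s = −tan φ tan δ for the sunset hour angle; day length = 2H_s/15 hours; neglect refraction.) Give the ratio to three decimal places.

A: H_s = arccos(−tan -24.6° · tan -16.9°) = 98.00°, so 2H_s/15 = 13.0667 h.
B: H_s = arccos(−tan 42.0° · tan -17.7°) = 73.30°, so 2H_s/15 = 9.7733 h.
Ratio A/B = 13.0667 / 9.7733 = 1.3370.

1.337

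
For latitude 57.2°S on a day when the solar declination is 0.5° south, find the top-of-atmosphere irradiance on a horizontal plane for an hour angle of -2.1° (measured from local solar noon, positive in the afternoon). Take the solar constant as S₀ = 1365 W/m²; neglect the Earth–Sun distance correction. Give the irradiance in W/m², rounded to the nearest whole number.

With φ = -57.2°, δ = -0.5°, H = -2.10°: sin φ sin δ = 0.0073, cos φ cos δ cos H = 0.5413, so cos θ_z = 0.5486.
Top-of-atmosphere irradiance = S₀ cos θ_z = 1365 × 0.5486 = 748.84 W/m².

749 W/m²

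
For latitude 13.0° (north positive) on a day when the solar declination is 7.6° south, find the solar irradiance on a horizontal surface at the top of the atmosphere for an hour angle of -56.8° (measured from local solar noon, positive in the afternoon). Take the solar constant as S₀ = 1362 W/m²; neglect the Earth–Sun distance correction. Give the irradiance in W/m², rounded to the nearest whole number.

680 W/m²

With φ = 13.0°, δ = -7.6°, H = -56.80°: sin φ sin δ = -0.0298, cos φ cos δ cos H = 0.5288, so cos θ_z = 0.4990.
Top-of-atmosphere irradiance = S₀ cos θ_z = 1362 × 0.4990 = 679.64 W/m².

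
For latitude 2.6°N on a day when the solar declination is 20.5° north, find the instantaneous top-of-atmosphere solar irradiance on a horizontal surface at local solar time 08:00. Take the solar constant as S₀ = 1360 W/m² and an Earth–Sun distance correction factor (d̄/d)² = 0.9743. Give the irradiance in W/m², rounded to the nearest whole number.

Hour angle H = 15° × (8 − 12) = -60.00°.
cos θ_z = sin φ sin δ + cos φ cos δ cos H = (0.0454)(0.3502) + (0.9990)(0.9367)(0.5000) = 0.4838.
Top-of-atmosphere irradiance = S₀ (d̄/d)² cos θ_z = 1360 × 0.9743 × 0.4838 = 641.06 W/m².

641 W/m²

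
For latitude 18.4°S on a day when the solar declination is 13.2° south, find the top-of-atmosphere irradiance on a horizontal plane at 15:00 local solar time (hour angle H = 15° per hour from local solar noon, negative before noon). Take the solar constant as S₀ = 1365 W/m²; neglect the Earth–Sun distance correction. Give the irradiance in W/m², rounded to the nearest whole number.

Hour angle H = 15° × (15 − 12) = 45.00°.
With φ = -18.4°, δ = -13.2°, H = 45.00°: sin φ sin δ = 0.0721, cos φ cos δ cos H = 0.6532, so cos θ_z = 0.7253.
Top-of-atmosphere irradiance = S₀ cos θ_z = 1365 × 0.7253 = 990.03 W/m².

990 W/m²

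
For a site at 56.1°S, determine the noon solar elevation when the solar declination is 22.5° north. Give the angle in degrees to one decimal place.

At local solar noon the hour angle is zero, so the elevation is 90° − |φ − δ| = 90° − |-56.1° − (22.5°)| = 90° − 78.6° = 11.4°.

11.4°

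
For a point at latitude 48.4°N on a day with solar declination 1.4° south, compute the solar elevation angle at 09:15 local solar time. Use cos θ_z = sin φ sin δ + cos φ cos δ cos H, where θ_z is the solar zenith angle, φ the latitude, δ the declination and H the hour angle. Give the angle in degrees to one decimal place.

Hour angle H = 15° × (9.25 − 12) = -41.25°.
With φ = 48.4°, δ = -1.4°, H = -41.25°: sin φ sin δ = -0.0183, cos φ cos δ cos H = 0.4990, so cos θ_z = 0.4807.
θ_z = arccos(0.4807) = 61.27°, so the elevation is 90° − 61.27° = 28.73°.

28.7°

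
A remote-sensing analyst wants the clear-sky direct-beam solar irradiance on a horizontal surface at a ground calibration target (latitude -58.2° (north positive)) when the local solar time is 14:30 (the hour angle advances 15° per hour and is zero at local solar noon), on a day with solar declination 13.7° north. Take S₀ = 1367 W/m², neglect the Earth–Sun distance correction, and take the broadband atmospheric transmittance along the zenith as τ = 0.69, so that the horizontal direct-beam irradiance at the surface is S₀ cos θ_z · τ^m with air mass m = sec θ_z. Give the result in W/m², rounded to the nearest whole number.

Hour angle H = 15° × (14.5 − 12) = 37.50°.
cos θ_z = sin φ sin δ + cos φ cos δ cos H = (-0.8499)(0.2368) + (0.5270)(0.9715)(0.7934) = 0.2049.
Air mass m = 1/cos θ_z = 1/0.2049 = 4.880; τ^m = 0.69^4.880 = 0.1635.
Surface direct beam = 1367 × 0.2049 × 0.1635 = 45.80 W/m².

46 W/m²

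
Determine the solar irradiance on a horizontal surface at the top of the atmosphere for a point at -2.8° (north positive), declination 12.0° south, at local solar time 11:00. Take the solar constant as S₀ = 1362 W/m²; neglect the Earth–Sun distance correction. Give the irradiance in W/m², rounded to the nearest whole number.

1299 W/m²

Hour angle H = 15° × (11 − 12) = -15.00°.
With φ = -2.8°, δ = -12.0°, H = -15.00°: sin φ sin δ = 0.0102, cos φ cos δ cos H = 0.9437, so cos θ_z = 0.9539.
Top-of-atmosphere irradiance = S₀ cos θ_z = 1362 × 0.9539 = 1299.21 W/m².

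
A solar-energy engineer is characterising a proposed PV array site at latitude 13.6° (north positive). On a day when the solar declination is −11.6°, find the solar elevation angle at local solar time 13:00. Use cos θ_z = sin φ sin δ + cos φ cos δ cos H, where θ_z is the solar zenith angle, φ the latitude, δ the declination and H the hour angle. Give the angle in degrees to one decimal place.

60.7°

Hour angle H = 15° × (13 − 12) = 15.00°.
cos θ_z = sin φ sin δ + cos φ cos δ cos H = (0.2351)(-0.2011) + (0.9720)(0.9796)(0.9659) = 0.8724.
θ_z = arccos(0.8724) = 29.26°, so the elevation is 90° − 29.26° = 60.74°.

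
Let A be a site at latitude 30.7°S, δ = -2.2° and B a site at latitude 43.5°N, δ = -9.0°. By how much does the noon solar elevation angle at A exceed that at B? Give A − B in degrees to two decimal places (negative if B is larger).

A: 90° − |-30.7 − (-2.2)| = 61.50°.
B: 90° − |43.5 − (-9.0)| = 37.50°.
A − B = 61.50 − 37.50 = 24.00°.

+24.00°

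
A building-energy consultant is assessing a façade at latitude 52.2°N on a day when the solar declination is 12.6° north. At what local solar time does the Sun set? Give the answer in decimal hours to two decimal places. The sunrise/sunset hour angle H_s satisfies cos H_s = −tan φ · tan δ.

−tan φ tan δ = −(1.2892)(0.2235) = -0.2881; H_s = arccos(-0.2881) = 106.74°.
Sunset is at 12 + H_s/15 = 12 + 7.116 = 19.116 h local solar time.

19.12 h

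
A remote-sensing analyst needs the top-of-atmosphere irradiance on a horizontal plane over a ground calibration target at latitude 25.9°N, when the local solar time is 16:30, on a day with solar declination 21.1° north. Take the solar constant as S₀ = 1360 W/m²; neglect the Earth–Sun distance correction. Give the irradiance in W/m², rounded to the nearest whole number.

651 W/m²

Hour angle H = 15° × (16.5 − 12) = 67.50°.
cos θ_z = sin(25.9°) sin(21.1°) + cos(25.9°) cos(21.1°) cos(67.50°) = 0.1572 + 0.3212 = 0.4784.
Top-of-atmosphere irradiance = S₀ cos θ_z = 1360 × 0.4784 = 650.62 W/m².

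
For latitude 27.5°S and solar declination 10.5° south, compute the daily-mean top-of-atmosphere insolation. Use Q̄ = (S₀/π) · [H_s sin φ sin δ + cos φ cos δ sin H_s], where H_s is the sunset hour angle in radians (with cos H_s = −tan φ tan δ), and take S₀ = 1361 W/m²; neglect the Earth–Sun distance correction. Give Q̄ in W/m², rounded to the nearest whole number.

The sunset hour angle satisfies cos H_s = −tan φ tan δ = -0.0965, giving H_s = 95.54°. In radians, H_s = 1.6675.
H_s sin φ sin δ = 1.6675 × -0.4617 × -0.1822 = 0.1403.
cos φ cos δ sin H_s = 0.8870 × 0.9833 × 0.9953 = 0.8681.
Q̄ = (1361/π) × (0.1403 + 0.8681) = 433.22 × 1.0084 = 436.86 W/m².

437 W/m²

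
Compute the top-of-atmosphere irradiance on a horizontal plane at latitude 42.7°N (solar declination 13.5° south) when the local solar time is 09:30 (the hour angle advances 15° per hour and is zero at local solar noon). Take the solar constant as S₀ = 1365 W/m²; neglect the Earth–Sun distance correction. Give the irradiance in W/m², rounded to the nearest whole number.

558 W/m²

Hour angle H = 15° × (9.5 − 12) = -37.50°.
cos θ_z = sin φ sin δ + cos φ cos δ cos H = (0.6782)(-0.2334) + (0.7349)(0.9724)(0.7934) = 0.4087.
Top-of-atmosphere irradiance = S₀ cos θ_z = 1365 × 0.4087 = 557.88 W/m².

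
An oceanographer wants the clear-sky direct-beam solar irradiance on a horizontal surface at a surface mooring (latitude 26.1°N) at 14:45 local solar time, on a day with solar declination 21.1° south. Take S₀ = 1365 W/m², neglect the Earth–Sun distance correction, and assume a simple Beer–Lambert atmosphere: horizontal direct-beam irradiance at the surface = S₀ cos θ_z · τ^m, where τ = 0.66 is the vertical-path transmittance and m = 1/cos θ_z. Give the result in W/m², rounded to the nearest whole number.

267 W/m²

Hour angle H = 15° × (14.75 − 12) = 41.25°.
cos θ_z = sin(26.1°) sin(-21.1°) + cos(26.1°) cos(-21.1°) cos(41.25°) = -0.1584 + 0.6299 = 0.4715.
Air mass m = 1/cos θ_z = 1/0.4715 = 2.121; τ^m = 0.66^2.121 = 0.4142.
Surface direct beam = 1365 × 0.4715 × 0.4142 = 266.58 W/m².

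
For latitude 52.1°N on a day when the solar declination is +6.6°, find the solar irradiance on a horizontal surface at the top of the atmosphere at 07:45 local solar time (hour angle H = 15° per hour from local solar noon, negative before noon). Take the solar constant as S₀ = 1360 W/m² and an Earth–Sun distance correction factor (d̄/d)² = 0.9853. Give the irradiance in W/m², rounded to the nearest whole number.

Hour angle H = 15° × (7.75 − 12) = -63.75°.
cos θ_z = sin φ sin δ + cos φ cos δ cos H = (0.7891)(0.1149) + (0.6143)(0.9934)(0.4423) = 0.3606.
Top-of-atmosphere irradiance = S₀ (d̄/d)² cos θ_z = 1360 × 0.9853 × 0.3606 = 483.21 W/m².

483 W/m²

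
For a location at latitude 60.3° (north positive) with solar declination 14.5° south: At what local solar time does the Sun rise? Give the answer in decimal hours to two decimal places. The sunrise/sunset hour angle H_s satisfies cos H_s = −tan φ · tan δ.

The sunset hour angle satisfies cos H_s = −tan φ tan δ = 0.4534, giving H_s = 63.04°.
Sunrise is at 12 − H_s/15 = 12 − 4.203 = 7.797 h local solar time.

7.80 h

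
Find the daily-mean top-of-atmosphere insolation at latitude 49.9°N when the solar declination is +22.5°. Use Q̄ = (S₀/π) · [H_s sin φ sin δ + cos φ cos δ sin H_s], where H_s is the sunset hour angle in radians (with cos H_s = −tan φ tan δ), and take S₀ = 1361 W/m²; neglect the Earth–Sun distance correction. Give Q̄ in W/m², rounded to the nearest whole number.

cos H_s = −tan(49.9°) · tan(22.5°) = -0.4919, so H_s = arccos(-0.4919) = 119.47°. In radians, H_s = 2.0851.
H_s sin φ sin δ = 2.0851 × 0.7649 × 0.3827 = 0.6104.
cos φ cos δ sin H_s = 0.6441 × 0.9239 × 0.8706 = 0.5181.
Q̄ = (1361/π) × (0.6104 + 0.5181) = 433.22 × 1.1285 = 488.89 W/m².

489 W/m²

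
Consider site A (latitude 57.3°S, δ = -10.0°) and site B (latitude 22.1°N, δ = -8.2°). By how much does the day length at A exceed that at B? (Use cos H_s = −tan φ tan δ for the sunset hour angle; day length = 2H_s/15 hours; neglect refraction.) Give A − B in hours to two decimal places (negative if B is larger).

A: H_s = arccos(−tan -57.3° · tan -10.0°) = 105.94°, so 2H_s/15 = 14.1253 h.
B: H_s = arccos(−tan 22.1° · tan -8.2°) = 86.65°, so 2H_s/15 = 11.5533 h.
A − B = 14.1253 − 11.5533 = 2.5720 h.

+2.57 h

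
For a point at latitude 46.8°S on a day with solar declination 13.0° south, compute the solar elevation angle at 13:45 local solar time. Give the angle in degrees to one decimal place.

Hour angle H = 15° × (13.75 − 12) = 26.25°.
cos θ_z = sin(-46.8°) sin(-13.0°) + cos(-46.8°) cos(-13.0°) cos(26.25°) = 0.1640 + 0.5982 = 0.7622.
θ_z = arccos(0.7622) = 40.34°, so the elevation is 90° − 40.34° = 49.66°.

49.7°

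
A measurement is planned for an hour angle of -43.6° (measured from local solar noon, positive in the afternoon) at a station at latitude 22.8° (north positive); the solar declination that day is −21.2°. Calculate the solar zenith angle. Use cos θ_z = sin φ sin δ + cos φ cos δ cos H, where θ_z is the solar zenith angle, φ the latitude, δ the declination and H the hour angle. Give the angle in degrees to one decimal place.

cos θ_z = sin(22.8°) sin(-21.2°) + cos(22.8°) cos(-21.2°) cos(-43.60°) = -0.1401 + 0.6224 = 0.4823.
θ_z = arccos(0.4823) = 61.16°.

61.2°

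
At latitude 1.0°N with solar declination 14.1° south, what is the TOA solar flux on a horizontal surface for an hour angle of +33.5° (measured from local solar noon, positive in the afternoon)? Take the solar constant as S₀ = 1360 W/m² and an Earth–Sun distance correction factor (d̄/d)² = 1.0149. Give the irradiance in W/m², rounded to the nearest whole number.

1110 W/m²

With φ = 1.0°, δ = -14.1°, H = 33.50°: sin φ sin δ = -0.0043, cos φ cos δ cos H = 0.8086, so cos θ_z = 0.8043.
Top-of-atmosphere irradiance = S₀ (d̄/d)² cos θ_z = 1360 × 1.0149 × 0.8043 = 1110.15 W/m².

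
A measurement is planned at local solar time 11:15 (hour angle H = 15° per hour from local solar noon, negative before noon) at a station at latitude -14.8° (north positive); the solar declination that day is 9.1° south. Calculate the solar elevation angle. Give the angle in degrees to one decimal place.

Hour angle H = 15° × (11.25 − 12) = -11.25°.
With φ = -14.8°, δ = -9.1°, H = -11.25°: sin φ sin δ = 0.0404, cos φ cos δ cos H = 0.9363, so cos θ_z = 0.9767.
θ_z = arccos(0.9767) = 12.39°, so the elevation is 90° − 12.39° = 77.61°.

77.6°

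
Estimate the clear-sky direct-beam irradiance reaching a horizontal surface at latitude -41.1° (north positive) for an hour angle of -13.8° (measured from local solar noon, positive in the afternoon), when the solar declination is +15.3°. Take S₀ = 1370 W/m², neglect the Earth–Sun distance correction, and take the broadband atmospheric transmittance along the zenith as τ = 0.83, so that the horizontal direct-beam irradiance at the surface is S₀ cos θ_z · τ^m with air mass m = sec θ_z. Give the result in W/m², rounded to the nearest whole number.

514 W/m²

cos θ_z = sin(-41.1°) sin(15.3°) + cos(-41.1°) cos(15.3°) cos(-13.80°) = -0.1735 + 0.7059 = 0.5324.
Air mass m = 1/cos θ_z = 1/0.5324 = 1.878; τ^m = 0.83^1.878 = 0.7047.
Surface direct beam = 1370 × 0.5324 × 0.7047 = 514.00 W/m².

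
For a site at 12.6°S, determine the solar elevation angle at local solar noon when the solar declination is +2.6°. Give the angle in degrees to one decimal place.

At local solar noon the hour angle is zero, so the elevation is 90° − |φ − δ| = 90° − |-12.6° − (2.6°)| = 90° − 15.2° = 74.8°.

74.8°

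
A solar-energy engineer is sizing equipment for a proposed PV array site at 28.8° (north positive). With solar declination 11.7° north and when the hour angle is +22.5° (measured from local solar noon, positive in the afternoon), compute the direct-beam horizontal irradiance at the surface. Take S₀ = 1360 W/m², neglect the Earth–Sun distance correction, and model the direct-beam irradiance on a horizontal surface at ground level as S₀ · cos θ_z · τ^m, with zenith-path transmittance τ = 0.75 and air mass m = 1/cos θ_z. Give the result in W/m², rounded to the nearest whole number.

877 W/m²

With φ = 28.8°, δ = 11.7°, H = 22.50°: sin φ sin δ = 0.0977, cos φ cos δ cos H = 0.7928, so cos θ_z = 0.8905.
Air mass m = 1/cos θ_z = 1/0.8905 = 1.123; τ^m = 0.75^1.123 = 0.7239.
Surface direct beam = 1360 × 0.8905 × 0.7239 = 876.70 W/m².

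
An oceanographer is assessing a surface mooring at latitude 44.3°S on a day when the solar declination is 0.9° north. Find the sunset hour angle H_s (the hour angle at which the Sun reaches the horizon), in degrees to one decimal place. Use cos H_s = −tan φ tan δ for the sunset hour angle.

89.1°

The sunset hour angle satisfies cos H_s = −tan φ tan δ = 0.0153, giving H_s = 89.12°.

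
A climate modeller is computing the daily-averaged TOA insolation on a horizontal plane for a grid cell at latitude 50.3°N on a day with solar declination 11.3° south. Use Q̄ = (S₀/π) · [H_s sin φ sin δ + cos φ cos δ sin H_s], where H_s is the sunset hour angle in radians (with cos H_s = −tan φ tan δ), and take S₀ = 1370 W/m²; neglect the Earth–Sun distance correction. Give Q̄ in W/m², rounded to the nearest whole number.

The sunset hour angle satisfies cos H_s = −tan φ tan δ = 0.2407, giving H_s = 76.07°. In radians, H_s = 1.3277.
H_s sin φ sin δ = 1.3277 × 0.7694 × -0.1959 = -0.2001.
cos φ cos δ sin H_s = 0.6388 × 0.9806 × 0.9706 = 0.6080.
Q̄ = (1370/π) × (-0.2001 + 0.6080) = 436.08 × 0.4079 = 177.88 W/m².

178 W/m²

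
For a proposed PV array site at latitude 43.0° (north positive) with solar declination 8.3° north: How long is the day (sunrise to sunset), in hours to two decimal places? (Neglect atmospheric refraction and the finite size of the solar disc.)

−tan φ tan δ = −(0.9325)(0.1459) = -0.1361; H_s = arccos(-0.1361) = 97.82°.
Day length = 2 H_s / 15° h⁻¹ = 195.64° / 15 = 13.043 h.

13.04 hours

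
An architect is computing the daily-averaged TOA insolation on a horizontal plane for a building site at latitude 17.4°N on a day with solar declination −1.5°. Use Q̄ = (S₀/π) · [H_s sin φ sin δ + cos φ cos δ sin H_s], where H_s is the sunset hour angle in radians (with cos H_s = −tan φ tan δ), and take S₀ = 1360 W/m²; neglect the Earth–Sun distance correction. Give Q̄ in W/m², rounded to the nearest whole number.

cos H_s = −tan(17.4°) · tan(-1.5°) = 0.0082, so H_s = arccos(0.0082) = 89.53°. In radians, H_s = 1.5626.
H_s sin φ sin δ = 1.5626 × 0.2990 × -0.0262 = -0.0122.
cos φ cos δ sin H_s = 0.9542 × 0.9997 × 1.0000 = 0.9539.
Q̄ = (1360/π) × (-0.0122 + 0.9539) = 432.90 × 0.9417 = 407.66 W/m².

408 W/m²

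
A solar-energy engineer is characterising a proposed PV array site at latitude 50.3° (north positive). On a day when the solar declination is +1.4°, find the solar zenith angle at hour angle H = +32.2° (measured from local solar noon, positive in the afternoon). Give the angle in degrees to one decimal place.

cos θ_z = sin(50.3°) sin(1.4°) + cos(50.3°) cos(1.4°) cos(32.20°) = 0.0188 + 0.5404 = 0.5592.
θ_z = arccos(0.5592) = 56.00°.

56.0°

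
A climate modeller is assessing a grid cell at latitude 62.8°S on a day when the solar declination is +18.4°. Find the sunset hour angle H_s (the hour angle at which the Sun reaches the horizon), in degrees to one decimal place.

49.7°

The sunset hour angle satisfies cos H_s = −tan φ tan δ = 0.6473, giving H_s = 49.66°.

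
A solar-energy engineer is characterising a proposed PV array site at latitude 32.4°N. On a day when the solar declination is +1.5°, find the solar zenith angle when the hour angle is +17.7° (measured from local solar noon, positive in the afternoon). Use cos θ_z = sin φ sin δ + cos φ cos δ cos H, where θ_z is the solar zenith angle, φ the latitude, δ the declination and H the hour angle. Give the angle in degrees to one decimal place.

35.1°

cos θ_z = sin φ sin δ + cos φ cos δ cos H = (0.5358)(0.0262) + (0.8443)(0.9997)(0.9527) = 0.8182.
θ_z = arccos(0.8182) = 35.09°.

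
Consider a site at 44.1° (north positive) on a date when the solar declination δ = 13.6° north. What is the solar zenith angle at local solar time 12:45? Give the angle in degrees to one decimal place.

32.0°

Hour angle H = 15° × (12.75 − 12) = 11.25°.
With φ = 44.1°, δ = 13.6°, H = 11.25°: sin φ sin δ = 0.1636, cos φ cos δ cos H = 0.6846, so cos θ_z = 0.8482.
θ_z = arccos(0.8482) = 31.98°.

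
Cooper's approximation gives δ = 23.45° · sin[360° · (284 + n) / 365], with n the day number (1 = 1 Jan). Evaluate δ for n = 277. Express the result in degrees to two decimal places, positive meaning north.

-5.40°

360 × (284 + 277) / 365 = 553.315°; sin(553.315°) = -0.2303.
δ = 23.45 × -0.2303 = -5.401° ≈ -5.40°.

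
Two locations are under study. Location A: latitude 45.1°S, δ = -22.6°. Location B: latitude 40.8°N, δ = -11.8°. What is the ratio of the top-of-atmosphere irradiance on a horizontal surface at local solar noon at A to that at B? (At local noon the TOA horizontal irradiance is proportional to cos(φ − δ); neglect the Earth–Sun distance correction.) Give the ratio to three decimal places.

1.521

A: cos θ_z = cos(-45.1° − (-22.6°)) = 0.9239.
B: cos θ_z = cos(40.8° − (-11.8°)) = 0.6074.
Ratio A/B = 0.9239 / 0.6074 = 1.5211.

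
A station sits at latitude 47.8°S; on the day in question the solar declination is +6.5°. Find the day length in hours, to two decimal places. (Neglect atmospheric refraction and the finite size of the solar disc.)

The sunset hour angle satisfies cos H_s = −tan φ tan δ = 0.1257, giving H_s = 82.78°.
Day length = 2 H_s / 15° h⁻¹ = 165.56° / 15 = 11.037 h.

11.04 hours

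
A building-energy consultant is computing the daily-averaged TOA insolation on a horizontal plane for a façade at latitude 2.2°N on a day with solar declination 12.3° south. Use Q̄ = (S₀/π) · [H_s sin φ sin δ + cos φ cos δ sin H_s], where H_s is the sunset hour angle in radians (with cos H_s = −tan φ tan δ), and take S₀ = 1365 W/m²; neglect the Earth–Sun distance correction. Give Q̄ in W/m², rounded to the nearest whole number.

419 W/m²

cos H_s = −tan(2.2°) · tan(-12.3°) = 0.0084, so H_s = arccos(0.0084) = 89.52°. In radians, H_s = 1.5624.
H_s sin φ sin δ = 1.5624 × 0.0384 × -0.2130 = -0.0128.
cos φ cos δ sin H_s = 0.9993 × 0.9770 × 1.0000 = 0.9763.
Q̄ = (1365/π) × (-0.0128 + 0.9763) = 434.49 × 0.9635 = 418.63 W/m².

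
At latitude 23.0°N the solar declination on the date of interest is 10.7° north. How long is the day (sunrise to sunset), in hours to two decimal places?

The sunset hour angle satisfies cos H_s = −tan φ tan δ = -0.0802, giving H_s = 94.60°.
Day length = 2 H_s / 15° h⁻¹ = 189.20° / 15 = 12.613 h.

12.61 hours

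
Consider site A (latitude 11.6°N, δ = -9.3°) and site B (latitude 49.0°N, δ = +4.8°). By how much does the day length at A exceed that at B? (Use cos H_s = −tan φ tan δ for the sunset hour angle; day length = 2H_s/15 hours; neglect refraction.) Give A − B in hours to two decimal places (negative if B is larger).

-1.00 h

A: H_s = arccos(−tan 11.6° · tan -9.3°) = 88.07°, so 2H_s/15 = 11.7427 h.
B: H_s = arccos(−tan 49.0° · tan 4.8°) = 95.54°, so 2H_s/15 = 12.7387 h.
A − B = 11.7427 − 12.7387 = -0.9960 h.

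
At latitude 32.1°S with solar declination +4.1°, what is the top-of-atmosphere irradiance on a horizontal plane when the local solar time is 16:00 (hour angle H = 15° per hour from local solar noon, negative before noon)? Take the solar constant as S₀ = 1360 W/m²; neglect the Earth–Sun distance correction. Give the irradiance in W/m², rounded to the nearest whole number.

Hour angle H = 15° × (16 − 12) = 60.00°.
cos θ_z = sin(-32.1°) sin(4.1°) + cos(-32.1°) cos(4.1°) cos(60.00°) = -0.0380 + 0.4225 = 0.3845.
Top-of-atmosphere irradiance = S₀ cos θ_z = 1360 × 0.3845 = 522.92 W/m².

523 W/m²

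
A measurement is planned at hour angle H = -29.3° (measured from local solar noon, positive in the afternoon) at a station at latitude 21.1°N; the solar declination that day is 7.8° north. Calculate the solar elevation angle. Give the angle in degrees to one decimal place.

cos θ_z = sin φ sin δ + cos φ cos δ cos H = (0.3600)(0.1357) + (0.9330)(0.9907)(0.8721) = 0.8550.
θ_z = arccos(0.8550) = 31.24°, so the elevation is 90° − 31.24° = 58.76°.

58.8°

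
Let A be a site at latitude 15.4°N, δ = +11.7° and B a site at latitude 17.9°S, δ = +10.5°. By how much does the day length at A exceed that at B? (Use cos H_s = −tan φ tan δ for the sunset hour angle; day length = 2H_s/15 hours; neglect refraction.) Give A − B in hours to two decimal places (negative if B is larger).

A: H_s = arccos(−tan 15.4° · tan 11.7°) = 93.27°, so 2H_s/15 = 12.4360 h.
B: H_s = arccos(−tan -17.9° · tan 10.5°) = 86.57°, so 2H_s/15 = 11.5427 h.
A − B = 12.4360 − 11.5427 = 0.8933 h.

+0.89 h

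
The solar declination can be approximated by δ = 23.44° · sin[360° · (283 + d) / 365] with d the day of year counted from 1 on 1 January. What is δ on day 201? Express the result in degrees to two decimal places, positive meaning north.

360 × (283 + 201) / 365 = 477.370°; sin(477.370°) = 0.8881.
δ = 23.44 × 0.8881 = 20.817° ≈ +20.82°.

+20.82°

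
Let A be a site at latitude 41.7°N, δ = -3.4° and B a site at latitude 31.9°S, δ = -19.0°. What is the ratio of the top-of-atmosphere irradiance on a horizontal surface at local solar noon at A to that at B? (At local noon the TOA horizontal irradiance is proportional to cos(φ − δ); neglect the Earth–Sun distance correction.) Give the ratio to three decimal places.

0.724

A: cos θ_z = cos(41.7° − (-3.4°)) = 0.7059.
B: cos θ_z = cos(-31.9° − (-19.0°)) = 0.9748.
Ratio A/B = 0.7059 / 0.9748 = 0.7241.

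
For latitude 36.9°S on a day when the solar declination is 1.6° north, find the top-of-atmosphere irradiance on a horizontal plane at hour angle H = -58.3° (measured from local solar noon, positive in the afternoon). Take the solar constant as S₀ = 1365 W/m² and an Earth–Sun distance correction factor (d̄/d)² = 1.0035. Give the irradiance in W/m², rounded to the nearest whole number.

cos θ_z = sin φ sin δ + cos φ cos δ cos H = (-0.6004)(0.0279) + (0.7997)(0.9996)(0.5255) = 0.4033.
Top-of-atmosphere irradiance = S₀ (d̄/d)² cos θ_z = 1365 × 1.0035 × 0.4033 = 552.43 W/m².

552 W/m²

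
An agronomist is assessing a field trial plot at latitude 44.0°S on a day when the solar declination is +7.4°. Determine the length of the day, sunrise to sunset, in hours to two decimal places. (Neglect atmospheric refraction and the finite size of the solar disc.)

The sunset hour angle satisfies cos H_s = −tan φ tan δ = 0.1254, giving H_s = 82.80°.
Day length = 2 H_s / 15° h⁻¹ = 165.60° / 15 = 11.040 h.

11.04 hours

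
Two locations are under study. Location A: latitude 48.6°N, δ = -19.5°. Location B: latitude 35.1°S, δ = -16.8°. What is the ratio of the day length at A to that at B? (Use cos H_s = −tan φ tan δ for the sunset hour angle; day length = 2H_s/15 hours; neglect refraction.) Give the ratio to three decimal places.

0.649

A: H_s = arccos(−tan 48.6° · tan -19.5°) = 66.32°, so 2H_s/15 = 8.8427 h.
B: H_s = arccos(−tan -35.1° · tan -16.8°) = 102.25°, so 2H_s/15 = 13.6333 h.
Ratio A/B = 8.8427 / 13.6333 = 0.6486.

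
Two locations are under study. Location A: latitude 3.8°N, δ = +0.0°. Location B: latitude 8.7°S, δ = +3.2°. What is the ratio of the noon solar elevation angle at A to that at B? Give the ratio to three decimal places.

A: 90° − |3.8 − (0.0)| = 86.20°.
B: 90° − |-8.7 − (3.2)| = 78.10°.
Ratio A/B = 86.2000 / 78.1000 = 1.1037.

1.104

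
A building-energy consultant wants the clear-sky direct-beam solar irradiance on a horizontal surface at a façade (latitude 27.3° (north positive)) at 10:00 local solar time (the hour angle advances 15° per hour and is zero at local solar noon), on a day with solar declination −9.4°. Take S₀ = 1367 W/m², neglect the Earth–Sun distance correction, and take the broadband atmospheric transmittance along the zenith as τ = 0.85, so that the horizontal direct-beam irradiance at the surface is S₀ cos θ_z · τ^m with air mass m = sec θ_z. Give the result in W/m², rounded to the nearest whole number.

Hour angle H = 15° × (10 − 12) = -30.00°.
With φ = 27.3°, δ = -9.4°, H = -30.00°: sin φ sin δ = -0.0749, cos φ cos δ cos H = 0.7592, so cos θ_z = 0.6843.
Air mass m = 1/cos θ_z = 1/0.6843 = 1.461; τ^m = 0.85^1.461 = 0.7886.
Surface direct beam = 1367 × 0.6843 × 0.7886 = 737.69 W/m².

738 W/m²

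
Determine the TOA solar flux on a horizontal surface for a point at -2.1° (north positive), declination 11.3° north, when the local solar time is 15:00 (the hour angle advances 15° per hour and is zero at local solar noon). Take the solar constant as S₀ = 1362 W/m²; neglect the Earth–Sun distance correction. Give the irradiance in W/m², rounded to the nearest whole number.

934 W/m²

Hour angle H = 15° × (15 − 12) = 45.00°.
cos θ_z = sin φ sin δ + cos φ cos δ cos H = (-0.0366)(0.1959) + (0.9993)(0.9806)(0.7071) = 0.6857.
Top-of-atmosphere irradiance = S₀ cos θ_z = 1362 × 0.6857 = 933.92 W/m².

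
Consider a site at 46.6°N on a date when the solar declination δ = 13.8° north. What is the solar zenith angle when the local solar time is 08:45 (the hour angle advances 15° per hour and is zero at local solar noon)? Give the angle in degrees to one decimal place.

Hour angle H = 15° × (8.75 − 12) = -48.75°.
With φ = 46.6°, δ = 13.8°, H = -48.75°: sin φ sin δ = 0.1733, cos φ cos δ cos H = 0.4400, so cos θ_z = 0.6133.
θ_z = arccos(0.6133) = 52.17°.

52.2°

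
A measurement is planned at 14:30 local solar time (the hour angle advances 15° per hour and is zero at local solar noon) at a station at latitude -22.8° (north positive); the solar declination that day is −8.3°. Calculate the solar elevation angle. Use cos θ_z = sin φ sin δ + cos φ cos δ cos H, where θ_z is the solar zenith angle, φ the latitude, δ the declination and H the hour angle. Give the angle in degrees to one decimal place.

51.2°

Hour angle H = 15° × (14.5 − 12) = 37.50°.
cos θ_z = sin φ sin δ + cos φ cos δ cos H = (-0.3875)(-0.1444) + (0.9219)(0.9895)(0.7934) = 0.7797.
θ_z = arccos(0.7797) = 38.77°, so the elevation is 90° − 38.77° = 51.23°.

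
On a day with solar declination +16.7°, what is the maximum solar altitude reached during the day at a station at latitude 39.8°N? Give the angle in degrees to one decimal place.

At local solar noon the hour angle is zero, so the elevation is 90° − |φ − δ| = 90° − |39.8° − (16.7°)| = 90° − 23.1° = 66.9°.

66.9°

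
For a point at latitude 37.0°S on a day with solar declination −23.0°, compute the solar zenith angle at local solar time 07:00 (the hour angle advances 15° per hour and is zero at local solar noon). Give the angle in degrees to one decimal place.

Hour angle H = 15° × (7 − 12) = -75.00°.
cos θ_z = sin φ sin δ + cos φ cos δ cos H = (-0.6018)(-0.3907) + (0.7986)(0.9205)(0.2588) = 0.4254.
θ_z = arccos(0.4254) = 64.82°.

64.8°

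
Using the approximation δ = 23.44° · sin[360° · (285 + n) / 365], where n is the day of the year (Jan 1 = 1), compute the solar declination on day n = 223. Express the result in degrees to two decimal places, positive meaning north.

+14.74°

360 × (285 + 223) / 365 = 501.041°; sin(501.041°) = 0.6288.
δ = 23.44 × 0.6288 = 14.739° ≈ +14.74°.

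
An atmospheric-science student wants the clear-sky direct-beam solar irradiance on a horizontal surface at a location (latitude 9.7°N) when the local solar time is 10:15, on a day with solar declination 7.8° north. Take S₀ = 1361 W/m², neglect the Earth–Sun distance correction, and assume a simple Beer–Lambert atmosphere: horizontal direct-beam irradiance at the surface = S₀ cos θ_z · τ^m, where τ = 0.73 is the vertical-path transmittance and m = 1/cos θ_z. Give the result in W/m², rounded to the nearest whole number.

862 W/m²

Hour angle H = 15° × (10.25 − 12) = -26.25°.
With φ = 9.7°, δ = 7.8°, H = -26.25°: sin φ sin δ = 0.0229, cos φ cos δ cos H = 0.8759, so cos θ_z = 0.8988.
Air mass m = 1/cos θ_z = 1/0.8988 = 1.113; τ^m = 0.73^1.113 = 0.7045.
Surface direct beam = 1361 × 0.8988 × 0.7045 = 861.79 W/m².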